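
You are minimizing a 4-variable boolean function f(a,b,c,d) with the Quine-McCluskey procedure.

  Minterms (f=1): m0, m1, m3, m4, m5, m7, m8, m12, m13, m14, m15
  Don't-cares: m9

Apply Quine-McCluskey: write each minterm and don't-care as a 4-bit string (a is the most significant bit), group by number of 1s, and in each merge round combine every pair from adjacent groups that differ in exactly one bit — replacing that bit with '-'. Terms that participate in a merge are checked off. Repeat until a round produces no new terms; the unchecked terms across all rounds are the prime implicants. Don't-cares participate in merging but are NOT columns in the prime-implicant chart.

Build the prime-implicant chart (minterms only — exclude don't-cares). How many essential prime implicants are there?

3

size-2^0 implicants → 0000(✓)  0001(✓)  0011(✓)  0100(✓)  0101(✓)  0111(✓)  1000(✓)  1001(✓)  1100(✓)  1101(✓)  1110(✓)  1111(✓)
size-2^1 implicants → -000(✓)  -001(✓)  -100(✓)  -101(✓)  -111(✓)  0-00(✓)  0-01(✓)  0-11(✓)  00-1(✓)  000-(✓)  01-1(✓)  010-(✓)  1-00(✓)  1-01(✓)  100-(✓)  11-0(✓)  11-1(✓)  110-(✓)  111-(✓)
size-2^2 implicants → --00(✓)  --01(✓)  -00-(✓)  -1-1  -10-(✓)  0--1  0-0-(✓)  1-0-(✓)  11--
size-2^3 implicants → --0-
Unchecked terms (primes): --0-, -1-1, 0--1, 11--
Minterm coverage:
  m0 ⊆ --0- [E]
  m1 ⊆ --0-,0--1
  m3 ⊆ 0--1 [E]
  m4 ⊆ --0- [E]
  m5 ⊆ --0-,-1-1,0--1
  m7 ⊆ -1-1,0--1
  m8 ⊆ --0- [E]
  m12 ⊆ --0-,11--
  m13 ⊆ --0-,-1-1,11--
  m14 ⊆ 11-- [E]
  m15 ⊆ -1-1,11--
E = {--0-, 0--1, 11--}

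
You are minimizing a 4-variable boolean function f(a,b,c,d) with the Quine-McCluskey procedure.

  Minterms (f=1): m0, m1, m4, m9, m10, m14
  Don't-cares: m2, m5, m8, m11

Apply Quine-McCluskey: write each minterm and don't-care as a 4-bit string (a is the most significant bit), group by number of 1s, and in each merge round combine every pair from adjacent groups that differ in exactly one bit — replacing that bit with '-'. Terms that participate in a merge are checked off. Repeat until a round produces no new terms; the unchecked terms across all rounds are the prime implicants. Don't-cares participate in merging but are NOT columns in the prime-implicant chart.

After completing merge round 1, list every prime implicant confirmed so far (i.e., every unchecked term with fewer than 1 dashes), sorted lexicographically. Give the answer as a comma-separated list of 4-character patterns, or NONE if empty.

Round 0: 0000✓ 0001✓ 0010✓ 0100✓ 0101✓ 1000✓ 1001✓ 1010✓ 1011✓ 1110✓
Round 1: -000✓ -001✓ -010✓ 0-00✓ 0-01✓ 00-0✓ 000-✓ 010-✓ 1-10 10-0✓ 10-1✓ 100-✓ 101-✓
Round 2: -0-0 -00- 0-0- 10--
PIs = {-0-0, -00-, 0-0-, 1-10, 10--}

NONE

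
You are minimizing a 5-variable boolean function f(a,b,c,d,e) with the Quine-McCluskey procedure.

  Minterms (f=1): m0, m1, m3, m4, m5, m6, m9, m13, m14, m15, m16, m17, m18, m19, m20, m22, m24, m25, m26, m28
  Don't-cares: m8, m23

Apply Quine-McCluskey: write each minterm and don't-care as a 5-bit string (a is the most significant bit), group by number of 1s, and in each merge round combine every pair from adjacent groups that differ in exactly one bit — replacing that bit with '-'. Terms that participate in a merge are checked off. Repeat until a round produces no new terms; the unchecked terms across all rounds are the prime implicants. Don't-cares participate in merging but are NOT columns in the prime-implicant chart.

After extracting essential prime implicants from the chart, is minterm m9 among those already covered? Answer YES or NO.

[col 0] 00000*, 00001*, 00011*, 00100*, 00101*, 00110*, 01000*, 01001*, 01101*, 01110*, 01111*, 10000*, 10001*, 10010*, 10011*, 10100*, 10110*, 10111*, 11000*, 11001*, 11010*, 11100*
[col 1] -0000*, -0001*, -0011*, -0100*, -0110*, -1000*, -1001*, 0-000*, 0-001*, 0-101*, 0-110, 00-00*, 00-01*, 000-1*, 0000-*, 001-0*, 0010-*, 01-01*, 0100-*, 011-1, 0111-, 1-000*, 1-001*, 1-010*, 1-100*, 10-00*, 10-10*, 10-11*, 100-0*, 100-1*, 1000-*, 1001-*, 101-0*, 1011-*, 11-00*, 110-0*, 1100-*
[col 2] --000*, --001*, -0-00, -00-1, -000-*, -01-0, -100-*, 0--01, 0-00-*, 00-0-, 1--00, 1-0-0, 1-00-*, 10--0, 10-1-, 100--
[col 3] --00-
Prime implicants: --00-, -0-00, -00-1, -01-0, 0--01, 0-110, 00-0-, 011-1, 0111-, 1--00, 1-0-0, 10--0, 10-1-, 100--
PI chart (minterm → PIs covering it):
  0 | --00-,-0-00,00-0-
  1 | --00-,-00-1,0--01,00-0-
  3 | -00-1  (sole → essential)
  4 | -0-00,-01-0,00-0-
  5 | 0--01,00-0-
  6 | -01-0,0-110
  9 | --00-,0--01
  13 | 0--01,011-1
  14 | 0-110,0111-
  15 | 011-1,0111-
  16 | --00-,-0-00,1--00,1-0-0,10--0,100--
  17 | --00-,-00-1,100--
  18 | 1-0-0,10--0,10-1-,100--
  19 | -00-1,10-1-,100--
  20 | -0-00,-01-0,1--00,10--0
  22 | -01-0,10--0,10-1-
  24 | --00-,1--00,1-0-0
  25 | --00-  (sole → essential)
  26 | 1-0-0  (sole → essential)
  28 | 1--00  (sole → essential)
Essential prime implicants: --00-, -00-1, 1--00, 1-0-0

YES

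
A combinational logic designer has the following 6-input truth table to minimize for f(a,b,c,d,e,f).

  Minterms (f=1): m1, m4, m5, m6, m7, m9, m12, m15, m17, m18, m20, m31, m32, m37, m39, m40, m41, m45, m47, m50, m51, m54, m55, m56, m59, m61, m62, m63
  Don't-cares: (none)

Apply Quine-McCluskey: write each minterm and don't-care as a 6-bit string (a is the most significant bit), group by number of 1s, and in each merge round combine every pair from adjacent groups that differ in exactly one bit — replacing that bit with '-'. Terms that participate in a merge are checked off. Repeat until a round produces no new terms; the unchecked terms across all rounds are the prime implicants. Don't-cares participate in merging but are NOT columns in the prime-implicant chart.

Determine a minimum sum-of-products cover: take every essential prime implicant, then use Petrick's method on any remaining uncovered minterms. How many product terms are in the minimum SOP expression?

13

Round 0: 000001✓ 000100✓ 000101✓ 000110✓ 000111✓ 001001✓ 001100✓ 001111✓ 010001✓ 010010✓ 010100✓ 011111✓ 100000✓ 100101✓ 100111✓ 101000✓ 101001✓ 101101✓ 101111✓ 110010✓ 110011✓ 110110✓ 110111✓ 111000✓ 111011✓ 111101✓ 111110✓ 111111✓
Round 1: -00101✓ -00111✓ -01001 -01111✓ -10010 -11111✓ 0-0001 0-0100 0-1111✓ 00-001 00-100 00-111✓ 000-01 0001-0✓ 0001-1✓ 00010-✓ 00011-✓ 1-0111✓ 1-1000 1-1101✓ 1-1111✓ 10-000 10-101✓ 10-111✓ 1001-1✓ 101-01 10100- 1011-1✓ 11-011✓ 11-110✓ 11-111✓ 110-10✓ 110-11✓ 11001-✓ 11011-✓ 111-11✓ 1111-1✓ 11111-✓
Round 2: --1111 -0-111 -001-1 0001-- 1--111 1-11-1 10-1-1 11--11 11-11- 110-1-
PIs = {--1111, -0-111, -001-1, -01001, -10010, 0-0001, 0-0100, 00-001, 00-100, 000-01, 0001--, 1--111, 1-1000, 1-11-1, 10-000, 10-1-1, 101-01, 10100-, 11--11, 11-11-, 110-1-}
Coverage chart:
  m1: 0-0001,00-001,000-01
  m4: 0-0100,00-100,0001--
  m5: -001-1,000-01,0001--
  m6: 0001-- ←essential
  m7: -0-111,-001-1,0001--
  m9: -01001,00-001
  m12: 00-100 ←essential
  m15: --1111,-0-111
  m17: 0-0001 ←essential
  m18: -10010 ←essential
  m20: 0-0100 ←essential
  m31: --1111 ←essential
  m32: 10-000 ←essential
  m37: -001-1,10-1-1
  m39: -0-111,-001-1,1--111,10-1-1
  m40: 1-1000,10-000,10100-
  m41: -01001,101-01,10100-
  m45: 1-11-1,10-1-1,101-01
  m47: --1111,-0-111,1--111,1-11-1,10-1-1
  m50: -10010,110-1-
  m51: 11--11,110-1-
  m54: 11-11-,110-1-
  m55: 1--111,11--11,11-11-,110-1-
  m56: 1-1000 ←essential
  m59: 11--11 ←essential
  m61: 1-11-1 ←essential
  m62: 11-11- ←essential
  m63: --1111,1--111,1-11-1,11--11,11-11-
Essential: --1111, -10010, 0-0001, 0-0100, 00-100, 0001--, 1-1000, 1-11-1, 10-000, 11--11, 11-11-
Petrick residual → -001-1, -01001
Min cover (13 terms): cdef + b'c'df + b'cd'e'f + bc'd'ef' + a'c'd'e'f + a'c'de'f' + a'b'de'f' + a'b'c'd + acd'e'f' + acdf + ab'd'e'f' + abef + abde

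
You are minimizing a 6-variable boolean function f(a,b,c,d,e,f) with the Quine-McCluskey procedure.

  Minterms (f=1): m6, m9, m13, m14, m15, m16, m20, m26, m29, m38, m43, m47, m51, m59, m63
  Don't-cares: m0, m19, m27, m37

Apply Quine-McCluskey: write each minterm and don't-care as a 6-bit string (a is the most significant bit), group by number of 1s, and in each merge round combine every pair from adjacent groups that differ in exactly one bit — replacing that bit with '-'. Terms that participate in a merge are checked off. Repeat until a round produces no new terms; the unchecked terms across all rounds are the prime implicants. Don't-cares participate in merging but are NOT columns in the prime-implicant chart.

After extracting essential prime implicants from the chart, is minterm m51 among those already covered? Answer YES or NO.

YES

Round 0: 000000✓ 000110✓ 001001✓ 001101✓ 001110✓ 001111✓ 010000✓ 010011✓ 010100✓ 011010✓ 011011✓ 011101✓ 100101 100110✓ 101011✓ 101111✓ 110011✓ 111011✓ 111111✓
Round 1: -00110 -01111 -10011✓ -11011✓ 0-0000 0-1101 00-110 001-01 0011-1 00111- 01-011✓ 010-00 01101- 1-1011✓ 1-1111✓ 101-11✓ 11-011✓ 111-11✓
Round 2: -1-011 1-1-11
PIs = {-00110, -01111, -1-011, 0-0000, 0-1101, 00-110, 001-01, 0011-1, 00111-, 010-00, 01101-, 1-1-11, 100101}
Coverage chart:
  m6: -00110,00-110
  m9: 001-01 ←essential
  m13: 0-1101,001-01,0011-1
  m14: 00-110,00111-
  m15: -01111,0011-1,00111-
  m16: 0-0000,010-00
  m20: 010-00 ←essential
  m26: 01101- ←essential
  m29: 0-1101 ←essential
  m38: -00110 ←essential
  m43: 1-1-11 ←essential
  m47: -01111,1-1-11
  m51: -1-011 ←essential
  m59: -1-011,1-1-11
  m63: 1-1-11 ←essential
Essential: -00110, -1-011, 0-1101, 001-01, 010-00, 01101-, 1-1-11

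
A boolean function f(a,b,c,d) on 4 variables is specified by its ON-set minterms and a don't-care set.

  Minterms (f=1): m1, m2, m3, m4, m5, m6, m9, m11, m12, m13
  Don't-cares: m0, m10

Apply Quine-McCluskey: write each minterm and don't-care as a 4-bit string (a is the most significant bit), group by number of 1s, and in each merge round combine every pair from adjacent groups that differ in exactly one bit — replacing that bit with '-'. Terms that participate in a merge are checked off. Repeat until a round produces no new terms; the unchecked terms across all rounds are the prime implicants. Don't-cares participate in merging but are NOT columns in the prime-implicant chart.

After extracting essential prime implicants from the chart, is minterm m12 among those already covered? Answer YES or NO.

Round 0: 0000✓ 0001✓ 0010✓ 0011✓ 0100✓ 0101✓ 0110✓ 1001✓ 1010✓ 1011✓ 1100✓ 1101✓
Round 1: -001✓ -010✓ -011✓ -100✓ -101✓ 0-00✓ 0-01✓ 0-10✓ 00-0✓ 00-1✓ 000-✓ 001-✓ 01-0✓ 010-✓ 1-01✓ 10-1✓ 101-✓ 110-✓
Round 2: --01 -0-1 -01- -10- 0--0 0-0- 00--
PIs = {--01, -0-1, -01-, -10-, 0--0, 0-0-, 00--}
Coverage chart:
  m1: --01,-0-1,0-0-,00--
  m2: -01-,0--0,00--
  m3: -0-1,-01-,00--
  m4: -10-,0--0,0-0-
  m5: --01,-10-,0-0-
  m6: 0--0 ←essential
  m9: --01,-0-1
  m11: -0-1,-01-
  m12: -10- ←essential
  m13: --01,-10-
Essential: -10-, 0--0

YES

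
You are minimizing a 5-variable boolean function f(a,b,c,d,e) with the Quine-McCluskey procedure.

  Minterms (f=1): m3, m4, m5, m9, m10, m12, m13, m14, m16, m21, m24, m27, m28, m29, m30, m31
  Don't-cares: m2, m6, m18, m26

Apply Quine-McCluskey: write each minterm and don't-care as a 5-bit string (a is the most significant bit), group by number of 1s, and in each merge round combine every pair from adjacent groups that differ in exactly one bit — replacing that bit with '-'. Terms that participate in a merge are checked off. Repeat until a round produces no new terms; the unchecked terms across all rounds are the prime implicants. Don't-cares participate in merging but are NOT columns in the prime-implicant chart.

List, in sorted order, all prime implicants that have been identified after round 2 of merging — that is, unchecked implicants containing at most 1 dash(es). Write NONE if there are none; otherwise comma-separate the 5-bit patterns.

0001-, 01-01

[col 0] 00010*, 00011*, 00100*, 00101*, 00110*, 01001*, 01010*, 01100*, 01101*, 01110*, 10000*, 10010*, 10101*, 11000*, 11010*, 11011*, 11100*, 11101*, 11110*, 11111*
[col 1] -0010*, -0101*, -1010*, -1100*, -1101*, -1110*, 0-010*, 0-100*, 0-101*, 0-110*, 00-10*, 0001-, 001-0*, 0010-*, 01-01, 01-10*, 011-0*, 0110-*, 1-000*, 1-010*, 1-101*, 100-0*, 11-00*, 11-10*, 11-11*, 110-0*, 1101-*, 111-0*, 111-1*, 1110-*, 1111-*
[col 2] --010, --101, -1-10, -11-0, -110-, 0--10, 0-1-0, 0-10-, 1-0-0, 11--0, 11-1-, 111--
Prime implicants: --010, --101, -1-10, -11-0, -110-, 0--10, 0-1-0, 0-10-, 0001-, 01-01, 1-0-0, 11--0, 11-1-, 111--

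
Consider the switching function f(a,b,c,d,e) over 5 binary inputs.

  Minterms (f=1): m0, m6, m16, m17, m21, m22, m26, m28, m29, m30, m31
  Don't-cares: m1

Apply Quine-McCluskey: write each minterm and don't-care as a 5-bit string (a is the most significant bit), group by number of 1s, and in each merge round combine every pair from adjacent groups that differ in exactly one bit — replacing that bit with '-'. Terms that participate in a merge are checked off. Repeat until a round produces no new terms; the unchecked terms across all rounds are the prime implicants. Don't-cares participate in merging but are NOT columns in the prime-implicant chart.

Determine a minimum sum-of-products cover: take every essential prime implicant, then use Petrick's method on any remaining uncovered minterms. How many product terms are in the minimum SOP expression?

5

Round 0: 00000✓ 00001✓ 00110✓ 10000✓ 10001✓ 10101✓ 10110✓ 11010✓ 11100✓ 11101✓ 11110✓ 11111✓
Round 1: -0000✓ -0001✓ -0110 0000-✓ 1-101 1-110 10-01 1000-✓ 11-10 111-0✓ 111-1✓ 1110-✓ 1111-✓
Round 2: -000- 111--
PIs = {-000-, -0110, 1-101, 1-110, 10-01, 11-10, 111--}
Coverage chart:
  m0: -000- ←essential
  m6: -0110 ←essential
  m16: -000- ←essential
  m17: -000-,10-01
  m21: 1-101,10-01
  m22: -0110,1-110
  m26: 11-10 ←essential
  m28: 111-- ←essential
  m29: 1-101,111--
  m30: 1-110,11-10,111--
  m31: 111-- ←essential
Essential: -000-, -0110, 11-10, 111--
Petrick residual → 1-101
Min cover (5 terms): b'c'd' + b'cde' + acd'e + abde' + abc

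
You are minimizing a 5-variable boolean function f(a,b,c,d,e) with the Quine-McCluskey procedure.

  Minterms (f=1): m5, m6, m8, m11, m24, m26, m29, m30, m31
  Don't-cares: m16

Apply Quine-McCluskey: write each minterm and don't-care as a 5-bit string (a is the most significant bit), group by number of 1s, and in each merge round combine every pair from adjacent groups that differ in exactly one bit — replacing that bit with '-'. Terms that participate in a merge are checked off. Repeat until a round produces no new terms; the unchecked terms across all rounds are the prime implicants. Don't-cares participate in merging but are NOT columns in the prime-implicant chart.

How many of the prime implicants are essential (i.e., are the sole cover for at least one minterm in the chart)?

[col 0] 00101, 00110, 01000*, 01011, 10000*, 11000*, 11010*, 11101*, 11110*, 11111*
[col 1] -1000, 1-000, 11-10, 110-0, 111-1, 1111-
Prime implicants: -1000, 00101, 00110, 01011, 1-000, 11-10, 110-0, 111-1, 1111-
PI chart (minterm → PIs covering it):
  5 | 00101  (sole → essential)
  6 | 00110  (sole → essential)
  8 | -1000  (sole → essential)
  11 | 01011  (sole → essential)
  24 | -1000,1-000,110-0
  26 | 11-10,110-0
  29 | 111-1  (sole → essential)
  30 | 11-10,1111-
  31 | 111-1,1111-
Essential prime implicants: -1000, 00101, 00110, 01011, 111-1

5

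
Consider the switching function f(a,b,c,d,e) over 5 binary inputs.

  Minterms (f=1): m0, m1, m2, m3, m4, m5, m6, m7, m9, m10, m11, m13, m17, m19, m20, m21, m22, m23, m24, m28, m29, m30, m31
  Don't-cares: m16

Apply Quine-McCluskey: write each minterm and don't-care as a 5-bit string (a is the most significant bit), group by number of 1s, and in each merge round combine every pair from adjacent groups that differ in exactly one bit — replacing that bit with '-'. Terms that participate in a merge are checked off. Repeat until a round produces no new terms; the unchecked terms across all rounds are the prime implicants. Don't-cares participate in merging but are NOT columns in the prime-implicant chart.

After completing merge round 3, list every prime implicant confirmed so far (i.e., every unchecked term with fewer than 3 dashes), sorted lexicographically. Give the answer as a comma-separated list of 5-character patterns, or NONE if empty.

--101, 0--01, 0-0-1, 0-01-, 1--00

Round 0: 00000✓ 00001✓ 00010✓ 00011✓ 00100✓ 00101✓ 00110✓ 00111✓ 01001✓ 01010✓ 01011✓ 01101✓ 10000✓ 10001✓ 10011✓ 10100✓ 10101✓ 10110✓ 10111✓ 11000✓ 11100✓ 11101✓ 11110✓ 11111✓
Round 1: -0000✓ -0001✓ -0011✓ -0100✓ -0101✓ -0110✓ -0111✓ -1101✓ 0-001✓ 0-010✓ 0-011✓ 0-101✓ 00-00✓ 00-01✓ 00-10✓ 00-11✓ 000-0✓ 000-1✓ 0000-✓ 0001-✓ 001-0✓ 001-1✓ 0010-✓ 0011-✓ 01-01✓ 010-1✓ 0101-✓ 1-000✓ 1-100✓ 1-101✓ 1-110✓ 1-111✓ 10-00✓ 10-01✓ 10-11✓ 100-1✓ 1000-✓ 101-0✓ 101-1✓ 1010-✓ 1011-✓ 11-00✓ 111-0✓ 111-1✓ 1110-✓ 1111-✓
Round 2: --101 -0-00✓ -0-01✓ -0-11✓ -00-1✓ -000-✓ -01-0✓ -01-1✓ -010-✓ -011-✓ 0--01 0-0-1 0-01- 00--0✓ 00--1✓ 00-0-✓ 00-1-✓ 000--✓ 001--✓ 1--00 1-1-0✓ 1-1-1✓ 1-10-✓ 1-11-✓ 10--1✓ 10-0-✓ 101--✓ 111--✓
Round 3: -0--1 -0-0- -01-- 00--- 1-1--
PIs = {--101, -0--1, -0-0-, -01--, 0--01, 0-0-1, 0-01-, 00---, 1--00, 1-1--}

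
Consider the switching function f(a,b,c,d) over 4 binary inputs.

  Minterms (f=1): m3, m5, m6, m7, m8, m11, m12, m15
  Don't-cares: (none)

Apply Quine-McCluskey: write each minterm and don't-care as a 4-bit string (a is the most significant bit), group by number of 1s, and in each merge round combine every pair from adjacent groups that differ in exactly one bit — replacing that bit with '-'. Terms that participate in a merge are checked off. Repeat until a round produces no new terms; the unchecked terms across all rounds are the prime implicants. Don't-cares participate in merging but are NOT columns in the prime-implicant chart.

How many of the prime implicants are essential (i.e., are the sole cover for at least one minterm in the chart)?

Round 0: 0011✓ 0101✓ 0110✓ 0111✓ 1000✓ 1011✓ 1100✓ 1111✓
Round 1: -011✓ -111✓ 0-11✓ 01-1 011- 1-00 1-11✓
Round 2: --11
PIs = {--11, 01-1, 011-, 1-00}
Coverage chart:
  m3: --11 ←essential
  m5: 01-1 ←essential
  m6: 011- ←essential
  m7: --11,01-1,011-
  m8: 1-00 ←essential
  m11: --11 ←essential
  m12: 1-00 ←essential
  m15: --11 ←essential
Essential: --11, 01-1, 011-, 1-00

4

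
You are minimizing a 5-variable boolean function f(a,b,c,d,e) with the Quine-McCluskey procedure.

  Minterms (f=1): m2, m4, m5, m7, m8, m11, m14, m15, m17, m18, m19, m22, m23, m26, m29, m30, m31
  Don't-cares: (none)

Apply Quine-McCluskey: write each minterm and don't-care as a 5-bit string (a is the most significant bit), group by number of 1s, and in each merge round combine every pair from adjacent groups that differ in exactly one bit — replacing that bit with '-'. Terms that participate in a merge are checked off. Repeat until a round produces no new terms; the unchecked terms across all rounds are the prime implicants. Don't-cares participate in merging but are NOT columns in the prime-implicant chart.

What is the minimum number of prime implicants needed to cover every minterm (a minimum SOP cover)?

[col 0] 00010*, 00100*, 00101*, 00111*, 01000, 01011*, 01110*, 01111*, 10001*, 10010*, 10011*, 10110*, 10111*, 11010*, 11101*, 11110*, 11111*
[col 1] -0010, -0111*, -1110*, -1111*, 0-111*, 001-1, 0010-, 01-11, 0111-*, 1-010*, 1-110*, 1-111*, 10-10*, 10-11*, 100-1, 1001-*, 1011-*, 11-10*, 111-1, 1111-*
[col 2] --111, -111-, 1--10, 1-11-, 10-1-
Prime implicants: --111, -0010, -111-, 001-1, 0010-, 01-11, 01000, 1--10, 1-11-, 10-1-, 100-1, 111-1
PI chart (minterm → PIs covering it):
  2 | -0010  (sole → essential)
  4 | 0010-  (sole → essential)
  5 | 001-1,0010-
  7 | --111,001-1
  8 | 01000  (sole → essential)
  11 | 01-11  (sole → essential)
  14 | -111-  (sole → essential)
  15 | --111,-111-,01-11
  17 | 100-1  (sole → essential)
  18 | -0010,1--10,10-1-
  19 | 10-1-,100-1
  22 | 1--10,1-11-,10-1-
  23 | --111,1-11-,10-1-
  26 | 1--10  (sole → essential)
  29 | 111-1  (sole → essential)
  30 | -111-,1--10,1-11-
  31 | --111,-111-,1-11-,111-1
Essential prime implicants: -0010, -111-, 0010-, 01-11, 01000, 1--10, 100-1, 111-1
Petrick residual → --111
Minimum SOP uses 9 PIs: cde + b'c'de' + bcd + a'b'cd' + a'bde + a'bc'd'e' + ade' + ab'c'e + abce

9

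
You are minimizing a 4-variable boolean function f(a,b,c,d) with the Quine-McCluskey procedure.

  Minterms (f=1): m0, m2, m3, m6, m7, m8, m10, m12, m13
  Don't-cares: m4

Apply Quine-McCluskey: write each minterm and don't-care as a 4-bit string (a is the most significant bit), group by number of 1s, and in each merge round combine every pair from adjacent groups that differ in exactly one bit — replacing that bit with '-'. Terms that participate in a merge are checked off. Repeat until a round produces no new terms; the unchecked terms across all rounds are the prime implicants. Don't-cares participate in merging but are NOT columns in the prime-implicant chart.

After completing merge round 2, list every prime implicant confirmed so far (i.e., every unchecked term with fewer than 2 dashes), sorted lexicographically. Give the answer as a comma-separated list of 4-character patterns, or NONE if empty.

110-

size-2^0 implicants → 0000(✓)  0010(✓)  0011(✓)  0100(✓)  0110(✓)  0111(✓)  1000(✓)  1010(✓)  1100(✓)  1101(✓)
size-2^1 implicants → -000(✓)  -010(✓)  -100(✓)  0-00(✓)  0-10(✓)  0-11(✓)  00-0(✓)  001-(✓)  01-0(✓)  011-(✓)  1-00(✓)  10-0(✓)  110-
size-2^2 implicants → --00  -0-0  0--0  0-1-
Unchecked terms (primes): --00, -0-0, 0--0, 0-1-, 110-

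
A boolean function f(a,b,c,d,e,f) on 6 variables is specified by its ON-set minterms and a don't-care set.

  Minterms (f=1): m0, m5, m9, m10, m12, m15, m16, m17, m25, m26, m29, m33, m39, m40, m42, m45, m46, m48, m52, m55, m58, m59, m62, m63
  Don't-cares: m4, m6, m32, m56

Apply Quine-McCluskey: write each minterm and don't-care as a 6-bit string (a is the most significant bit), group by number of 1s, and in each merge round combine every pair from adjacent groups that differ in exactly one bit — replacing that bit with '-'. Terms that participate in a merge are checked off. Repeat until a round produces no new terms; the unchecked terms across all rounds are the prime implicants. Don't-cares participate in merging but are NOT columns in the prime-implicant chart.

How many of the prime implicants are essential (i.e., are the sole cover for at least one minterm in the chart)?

size-2^0 implicants → 000000(✓)  000100(✓)  000101(✓)  000110(✓)  001001(✓)  001010(✓)  001100(✓)  001111  010000(✓)  010001(✓)  011001(✓)  011010(✓)  011101(✓)  100000(✓)  100001(✓)  100111(✓)  101000(✓)  101010(✓)  101101  101110(✓)  110000(✓)  110100(✓)  110111(✓)  111000(✓)  111010(✓)  111011(✓)  111110(✓)  111111(✓)
size-2^1 implicants → -00000(✓)  -01010(✓)  -10000(✓)  -11010(✓)  0-0000(✓)  0-1001  0-1010(✓)  00-100  000-00  0001-0  00010-  01-001  01000-  011-01  1-0000(✓)  1-0111  1-1000(✓)  1-1010(✓)  1-1110(✓)  10-000(✓)  10000-  101-10(✓)  1010-0(✓)  11-000(✓)  11-111  110-00  111-10(✓)  111-11(✓)  1110-0(✓)  11101-(✓)  11111-(✓)
size-2^2 implicants → --0000  --1010  1--000  1-1-10  1-10-0  111-1-
Unchecked terms (primes): --0000, --1010, 0-1001, 00-100, 000-00, 0001-0, 00010-, 001111, 01-001, 01000-, 011-01, 1--000, 1-0111, 1-1-10, 1-10-0, 10000-, 101101, 11-111, 110-00, 111-1-
Minterm coverage:
  m0 ⊆ --0000,000-00
  m5 ⊆ 00010- [E]
  m9 ⊆ 0-1001 [E]
  m10 ⊆ --1010 [E]
  m12 ⊆ 00-100 [E]
  m15 ⊆ 001111 [E]
  m16 ⊆ --0000,01000-
  m17 ⊆ 01-001,01000-
  m25 ⊆ 0-1001,01-001,011-01
  m26 ⊆ --1010 [E]
  m29 ⊆ 011-01 [E]
  m33 ⊆ 10000- [E]
  m39 ⊆ 1-0111 [E]
  m40 ⊆ 1--000,1-10-0
  m42 ⊆ --1010,1-1-10,1-10-0
  m45 ⊆ 101101 [E]
  m46 ⊆ 1-1-10 [E]
  m48 ⊆ --0000,1--000,110-00
  m52 ⊆ 110-00 [E]
  m55 ⊆ 1-0111,11-111
  m58 ⊆ --1010,1-1-10,1-10-0,111-1-
  m59 ⊆ 111-1- [E]
  m62 ⊆ 1-1-10,111-1-
  m63 ⊆ 11-111,111-1-
E = {--1010, 0-1001, 00-100, 00010-, 001111, 011-01, 1-0111, 1-1-10, 10000-, 101101, 110-00, 111-1-}

12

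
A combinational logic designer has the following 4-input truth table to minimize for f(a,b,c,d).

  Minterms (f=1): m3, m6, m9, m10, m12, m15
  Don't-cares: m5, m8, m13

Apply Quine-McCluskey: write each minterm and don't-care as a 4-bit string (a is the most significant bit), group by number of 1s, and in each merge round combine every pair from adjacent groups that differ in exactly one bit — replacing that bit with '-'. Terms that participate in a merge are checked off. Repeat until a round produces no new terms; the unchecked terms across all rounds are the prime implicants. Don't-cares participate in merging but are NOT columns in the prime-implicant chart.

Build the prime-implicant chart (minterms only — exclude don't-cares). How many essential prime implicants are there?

Round 0: 0011 0101✓ 0110 1000✓ 1001✓ 1010✓ 1100✓ 1101✓ 1111✓
Round 1: -101 1-00✓ 1-01✓ 10-0 100-✓ 11-1 110-✓
Round 2: 1-0-
PIs = {-101, 0011, 0110, 1-0-, 10-0, 11-1}
Coverage chart:
  m3: 0011 ←essential
  m6: 0110 ←essential
  m9: 1-0- ←essential
  m10: 10-0 ←essential
  m12: 1-0- ←essential
  m15: 11-1 ←essential
Essential: 0011, 0110, 1-0-, 10-0, 11-1

5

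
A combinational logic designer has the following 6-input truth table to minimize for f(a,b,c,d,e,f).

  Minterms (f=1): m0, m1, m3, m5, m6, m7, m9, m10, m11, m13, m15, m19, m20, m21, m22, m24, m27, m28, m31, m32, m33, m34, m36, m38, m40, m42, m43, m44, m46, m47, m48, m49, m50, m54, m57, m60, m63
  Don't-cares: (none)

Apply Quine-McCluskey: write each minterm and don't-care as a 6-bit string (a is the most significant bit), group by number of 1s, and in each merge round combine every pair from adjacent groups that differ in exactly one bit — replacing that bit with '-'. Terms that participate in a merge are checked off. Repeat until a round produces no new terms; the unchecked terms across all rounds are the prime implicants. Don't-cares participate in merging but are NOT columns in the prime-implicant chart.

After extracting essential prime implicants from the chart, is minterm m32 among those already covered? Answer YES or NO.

size-2^0 implicants → 000000(✓)  000001(✓)  000011(✓)  000101(✓)  000110(✓)  000111(✓)  001001(✓)  001010(✓)  001011(✓)  001101(✓)  001111(✓)  010011(✓)  010100(✓)  010101(✓)  010110(✓)  011000(✓)  011011(✓)  011100(✓)  011111(✓)  100000(✓)  100001(✓)  100010(✓)  100100(✓)  100110(✓)  101000(✓)  101010(✓)  101011(✓)  101100(✓)  101110(✓)  101111(✓)  110000(✓)  110001(✓)  110010(✓)  110110(✓)  111001(✓)  111100(✓)  111111(✓)
size-2^1 implicants → -00000(✓)  -00001(✓)  -00110(✓)  -01010(✓)  -01011(✓)  -01111(✓)  -10110(✓)  -11100  -11111(✓)  0-0011(✓)  0-0101  0-0110(✓)  0-1011(✓)  0-1111(✓)  00-001(✓)  00-011(✓)  00-101(✓)  00-111(✓)  000-01(✓)  000-11(✓)  0000-1(✓)  00000-(✓)  0001-1(✓)  00011-  001-01(✓)  001-11(✓)  0010-1(✓)  00101-(✓)  0011-1(✓)  01-011(✓)  01-100  0101-0  01010-  011-00  011-11(✓)  1-0000(✓)  1-0001(✓)  1-0010(✓)  1-0110(✓)  1-1100  1-1111(✓)  10-000(✓)  10-010(✓)  10-100(✓)  10-110(✓)  100-00(✓)  100-10(✓)  1000-0(✓)  10000-(✓)  1001-0(✓)  101-00(✓)  101-10(✓)  101-11(✓)  1010-0(✓)  10101-(✓)  1011-0(✓)  10111-(✓)  11-001  110-10(✓)  1100-0(✓)  11000-(✓)
size-2^2 implicants → --0110  --1111  -0000-  -01-11  -0101-  0--011  0-1-11  00--01(✓)  00--11(✓)  00-0-1(✓)  00-1-1(✓)  000--1(✓)  001--1(✓)  1-0-10  1-00-0  1-000-  10--00(✓)  10--10(✓)  10-0-0(✓)  10-1-0(✓)  100--0(✓)  101--0(✓)  101-1-
size-2^3 implicants → 00---1  10---0
Unchecked terms (primes): --0110, --1111, -0000-, -01-11, -0101-, -11100, 0--011, 0-0101, 0-1-11, 00---1, 00011-, 01-100, 0101-0, 01010-, 011-00, 1-0-10, 1-00-0, 1-000-, 1-1100, 10---0, 101-1-, 11-001
Minterm coverage:
  m0 ⊆ -0000- [E]
  m1 ⊆ -0000-,00---1
  m3 ⊆ 0--011,00---1
  m5 ⊆ 0-0101,00---1
  m6 ⊆ --0110,00011-
  m7 ⊆ 00---1,00011-
  m9 ⊆ 00---1 [E]
  m10 ⊆ -0101- [E]
  m11 ⊆ -01-11,-0101-,0--011,0-1-11,00---1
  m13 ⊆ 00---1 [E]
  m15 ⊆ --1111,-01-11,0-1-11,00---1
  m19 ⊆ 0--011 [E]
  m20 ⊆ 01-100,0101-0,01010-
  m21 ⊆ 0-0101,01010-
  m22 ⊆ --0110,0101-0
  m24 ⊆ 011-00 [E]
  m27 ⊆ 0--011,0-1-11
  m28 ⊆ -11100,01-100,011-00
  m31 ⊆ --1111,0-1-11
  m32 ⊆ -0000-,1-00-0,1-000-,10---0
  m33 ⊆ -0000-,1-000-
  m34 ⊆ 1-0-10,1-00-0,10---0
  m36 ⊆ 10---0 [E]
  m38 ⊆ --0110,1-0-10,10---0
  m40 ⊆ 10---0 [E]
  m42 ⊆ -0101-,10---0,101-1-
  m43 ⊆ -01-11,-0101-,101-1-
  m44 ⊆ 1-1100,10---0
  m46 ⊆ 10---0,101-1-
  m47 ⊆ --1111,-01-11,101-1-
  m48 ⊆ 1-00-0,1-000-
  m49 ⊆ 1-000-,11-001
  m50 ⊆ 1-0-10,1-00-0
  m54 ⊆ --0110,1-0-10
  m57 ⊆ 11-001 [E]
  m60 ⊆ -11100,1-1100
  m63 ⊆ --1111 [E]
E = {--1111, -0000-, -0101-, 0--011, 00---1, 011-00, 10---0, 11-001}

YES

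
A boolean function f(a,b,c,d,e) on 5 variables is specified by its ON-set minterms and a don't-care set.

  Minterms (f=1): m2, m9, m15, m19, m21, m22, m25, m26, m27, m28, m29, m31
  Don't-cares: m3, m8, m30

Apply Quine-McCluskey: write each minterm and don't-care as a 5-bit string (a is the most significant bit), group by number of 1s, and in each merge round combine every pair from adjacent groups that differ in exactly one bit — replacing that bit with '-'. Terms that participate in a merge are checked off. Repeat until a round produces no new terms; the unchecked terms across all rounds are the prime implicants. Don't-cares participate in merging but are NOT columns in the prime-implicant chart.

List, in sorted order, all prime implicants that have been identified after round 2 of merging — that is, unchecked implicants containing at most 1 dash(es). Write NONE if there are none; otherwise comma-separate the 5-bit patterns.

[col 0] 00010*, 00011*, 01000*, 01001*, 01111*, 10011*, 10101*, 10110*, 11001*, 11010*, 11011*, 11100*, 11101*, 11110*, 11111*
[col 1] -0011, -1001, -1111, 0001-, 0100-, 1-011, 1-101, 1-110, 11-01*, 11-10*, 11-11*, 110-1*, 1101-*, 111-0*, 111-1*, 1110-*, 1111-*
[col 2] 11--1, 11-1-, 111--
Prime implicants: -0011, -1001, -1111, 0001-, 0100-, 1-011, 1-101, 1-110, 11--1, 11-1-, 111--

-0011, -1001, -1111, 0001-, 0100-, 1-011, 1-101, 1-110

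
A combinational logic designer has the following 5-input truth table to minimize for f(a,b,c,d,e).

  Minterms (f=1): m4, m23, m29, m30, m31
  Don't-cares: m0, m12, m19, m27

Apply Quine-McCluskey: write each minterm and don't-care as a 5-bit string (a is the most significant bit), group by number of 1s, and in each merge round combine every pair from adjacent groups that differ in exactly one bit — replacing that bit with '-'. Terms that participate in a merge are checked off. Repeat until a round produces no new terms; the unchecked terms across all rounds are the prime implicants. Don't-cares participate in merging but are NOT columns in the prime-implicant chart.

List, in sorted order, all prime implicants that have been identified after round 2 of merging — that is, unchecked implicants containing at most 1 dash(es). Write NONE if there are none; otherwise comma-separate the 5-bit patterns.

0-100, 00-00, 111-1, 1111-

[col 0] 00000*, 00100*, 01100*, 10011*, 10111*, 11011*, 11101*, 11110*, 11111*
[col 1] 0-100, 00-00, 1-011*, 1-111*, 10-11*, 11-11*, 111-1, 1111-
[col 2] 1--11
Prime implicants: 0-100, 00-00, 1--11, 111-1, 1111-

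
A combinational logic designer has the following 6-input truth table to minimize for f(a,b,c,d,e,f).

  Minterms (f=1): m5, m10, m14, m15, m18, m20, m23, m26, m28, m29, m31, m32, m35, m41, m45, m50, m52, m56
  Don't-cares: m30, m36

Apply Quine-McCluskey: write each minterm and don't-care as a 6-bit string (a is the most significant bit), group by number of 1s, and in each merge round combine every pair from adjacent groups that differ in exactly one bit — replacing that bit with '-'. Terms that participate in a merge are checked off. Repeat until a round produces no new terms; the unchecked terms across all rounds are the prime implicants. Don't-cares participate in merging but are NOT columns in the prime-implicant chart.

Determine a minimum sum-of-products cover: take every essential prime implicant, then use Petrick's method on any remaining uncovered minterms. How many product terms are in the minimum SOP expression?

Round 0: 000101 001010✓ 001110✓ 001111✓ 010010✓ 010100✓ 010111✓ 011010✓ 011100✓ 011101✓ 011110✓ 011111✓ 100000✓ 100011 100100✓ 101001✓ 101101✓ 110010✓ 110100✓ 111000
Round 1: -10010 -10100 0-1010✓ 0-1110✓ 0-1111✓ 001-10✓ 00111-✓ 01-010 01-100 01-111 011-10✓ 0111-0✓ 0111-1✓ 01110-✓ 01111-✓ 1-0100 100-00 101-01
Round 2: 0-1-10 0-111- 0111--
PIs = {-10010, -10100, 0-1-10, 0-111-, 000101, 01-010, 01-100, 01-111, 0111--, 1-0100, 100-00, 100011, 101-01, 111000}
Coverage chart:
  m5: 000101 ←essential
  m10: 0-1-10 ←essential
  m14: 0-1-10,0-111-
  m15: 0-111- ←essential
  m18: -10010,01-010
  m20: -10100,01-100
  m23: 01-111 ←essential
  m26: 0-1-10,01-010
  m28: 01-100,0111--
  m29: 0111-- ←essential
  m31: 0-111-,01-111,0111--
  m32: 100-00 ←essential
  m35: 100011 ←essential
  m41: 101-01 ←essential
  m45: 101-01 ←essential
  m50: -10010 ←essential
  m52: -10100,1-0100
  m56: 111000 ←essential
Essential: -10010, 0-1-10, 0-111-, 000101, 01-111, 0111--, 100-00, 100011, 101-01, 111000
Petrick residual → -10100
Min cover (11 terms): bc'd'ef' + bc'de'f' + a'cef' + a'cde + a'b'c'de'f + a'bdef + a'bcd + ab'c'e'f' + ab'c'd'ef + ab'ce'f + abcd'e'f'

11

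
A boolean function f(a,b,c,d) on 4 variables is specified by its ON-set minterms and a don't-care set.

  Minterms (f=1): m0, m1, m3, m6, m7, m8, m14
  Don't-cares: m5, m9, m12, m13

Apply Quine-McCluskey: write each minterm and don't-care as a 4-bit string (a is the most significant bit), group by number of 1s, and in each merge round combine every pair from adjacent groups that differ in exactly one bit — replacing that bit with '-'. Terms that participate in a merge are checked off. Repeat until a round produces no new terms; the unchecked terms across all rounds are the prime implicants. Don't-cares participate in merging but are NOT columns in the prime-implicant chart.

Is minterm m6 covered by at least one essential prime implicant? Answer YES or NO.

NO

size-2^0 implicants → 0000(✓)  0001(✓)  0011(✓)  0101(✓)  0110(✓)  0111(✓)  1000(✓)  1001(✓)  1100(✓)  1101(✓)  1110(✓)
size-2^1 implicants → -000(✓)  -001(✓)  -101(✓)  -110  0-01(✓)  0-11(✓)  00-1(✓)  000-(✓)  01-1(✓)  011-  1-00(✓)  1-01(✓)  100-(✓)  11-0  110-(✓)
size-2^2 implicants → --01  -00-  0--1  1-0-
Unchecked terms (primes): --01, -00-, -110, 0--1, 011-, 1-0-, 11-0
Minterm coverage:
  m0 ⊆ -00- [E]
  m1 ⊆ --01,-00-,0--1
  m3 ⊆ 0--1 [E]
  m6 ⊆ -110,011-
  m7 ⊆ 0--1,011-
  m8 ⊆ -00-,1-0-
  m14 ⊆ -110,11-0
E = {-00-, 0--1}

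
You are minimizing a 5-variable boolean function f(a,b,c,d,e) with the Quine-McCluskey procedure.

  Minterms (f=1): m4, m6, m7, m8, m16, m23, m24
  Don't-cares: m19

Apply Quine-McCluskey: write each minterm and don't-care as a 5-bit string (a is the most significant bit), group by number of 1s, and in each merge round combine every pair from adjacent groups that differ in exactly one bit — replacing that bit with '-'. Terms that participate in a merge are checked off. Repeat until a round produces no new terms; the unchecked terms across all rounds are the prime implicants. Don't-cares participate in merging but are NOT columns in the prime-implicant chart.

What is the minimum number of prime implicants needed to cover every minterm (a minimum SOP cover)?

Round 0: 00100✓ 00110✓ 00111✓ 01000✓ 10000✓ 10011✓ 10111✓ 11000✓
Round 1: -0111 -1000 001-0 0011- 1-000 10-11
PIs = {-0111, -1000, 001-0, 0011-, 1-000, 10-11}
Coverage chart:
  m4: 001-0 ←essential
  m6: 001-0,0011-
  m7: -0111,0011-
  m8: -1000 ←essential
  m16: 1-000 ←essential
  m23: -0111,10-11
  m24: -1000,1-000
Essential: -1000, 001-0, 1-000
Petrick residual → -0111
Min cover (4 terms): b'cde + bc'd'e' + a'b'ce' + ac'd'e'

4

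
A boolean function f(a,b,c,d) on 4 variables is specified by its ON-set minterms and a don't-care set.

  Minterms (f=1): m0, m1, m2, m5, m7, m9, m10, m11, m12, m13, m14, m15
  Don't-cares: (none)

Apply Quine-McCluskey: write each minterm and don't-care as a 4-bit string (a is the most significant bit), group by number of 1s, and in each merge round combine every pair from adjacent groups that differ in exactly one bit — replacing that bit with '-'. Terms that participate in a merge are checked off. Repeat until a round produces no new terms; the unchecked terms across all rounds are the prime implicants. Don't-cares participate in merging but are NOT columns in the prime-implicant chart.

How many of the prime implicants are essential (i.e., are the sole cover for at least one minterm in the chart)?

[col 0] 0000*, 0001*, 0010*, 0101*, 0111*, 1001*, 1010*, 1011*, 1100*, 1101*, 1110*, 1111*
[col 1] -001*, -010, -101*, -111*, 0-01*, 00-0, 000-, 01-1*, 1-01*, 1-10*, 1-11*, 10-1*, 101-*, 11-0*, 11-1*, 110-*, 111-*
[col 2] --01, -1-1, 1--1, 1-1-, 11--
Prime implicants: --01, -010, -1-1, 00-0, 000-, 1--1, 1-1-, 11--
PI chart (minterm → PIs covering it):
  0 | 00-0,000-
  1 | --01,000-
  2 | -010,00-0
  5 | --01,-1-1
  7 | -1-1  (sole → essential)
  9 | --01,1--1
  10 | -010,1-1-
  11 | 1--1,1-1-
  12 | 11--  (sole → essential)
  13 | --01,-1-1,1--1,11--
  14 | 1-1-,11--
  15 | -1-1,1--1,1-1-,11--
Essential prime implicants: -1-1, 11--

2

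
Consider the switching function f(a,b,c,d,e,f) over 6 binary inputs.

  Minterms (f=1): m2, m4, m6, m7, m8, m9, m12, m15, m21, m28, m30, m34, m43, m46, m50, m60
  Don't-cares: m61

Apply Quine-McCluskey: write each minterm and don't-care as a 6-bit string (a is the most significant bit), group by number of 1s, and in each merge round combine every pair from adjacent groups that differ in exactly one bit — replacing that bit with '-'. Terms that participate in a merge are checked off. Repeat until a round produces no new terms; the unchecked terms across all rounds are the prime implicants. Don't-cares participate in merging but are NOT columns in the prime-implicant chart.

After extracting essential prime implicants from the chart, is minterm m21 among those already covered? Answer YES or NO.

size-2^0 implicants → 000010(✓)  000100(✓)  000110(✓)  000111(✓)  001000(✓)  001001(✓)  001100(✓)  001111(✓)  010101  011100(✓)  011110(✓)  100010(✓)  101011  101110  110010(✓)  111100(✓)  111101(✓)
size-2^1 implicants → -00010  -11100  0-1100  00-100  00-111  000-10  0001-0  00011-  001-00  00100-  0111-0  1-0010  11110-
Unchecked terms (primes): -00010, -11100, 0-1100, 00-100, 00-111, 000-10, 0001-0, 00011-, 001-00, 00100-, 010101, 0111-0, 1-0010, 101011, 101110, 11110-
Minterm coverage:
  m2 ⊆ -00010,000-10
  m4 ⊆ 00-100,0001-0
  m6 ⊆ 000-10,0001-0,00011-
  m7 ⊆ 00-111,00011-
  m8 ⊆ 001-00,00100-
  m9 ⊆ 00100- [E]
  m12 ⊆ 0-1100,00-100,001-00
  m15 ⊆ 00-111 [E]
  m21 ⊆ 010101 [E]
  m28 ⊆ -11100,0-1100,0111-0
  m30 ⊆ 0111-0 [E]
  m34 ⊆ -00010,1-0010
  m43 ⊆ 101011 [E]
  m46 ⊆ 101110 [E]
  m50 ⊆ 1-0010 [E]
  m60 ⊆ -11100,11110-
E = {00-111, 00100-, 010101, 0111-0, 1-0010, 101011, 101110}

YES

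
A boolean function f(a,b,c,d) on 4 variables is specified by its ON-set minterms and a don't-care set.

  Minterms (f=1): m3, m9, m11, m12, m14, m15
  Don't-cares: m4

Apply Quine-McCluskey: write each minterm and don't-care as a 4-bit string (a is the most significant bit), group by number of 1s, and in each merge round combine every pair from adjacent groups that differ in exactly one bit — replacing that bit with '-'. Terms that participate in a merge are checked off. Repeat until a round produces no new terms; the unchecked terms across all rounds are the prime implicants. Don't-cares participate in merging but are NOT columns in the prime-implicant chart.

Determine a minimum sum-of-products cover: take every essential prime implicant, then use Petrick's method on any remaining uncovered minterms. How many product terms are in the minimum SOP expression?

4

size-2^0 implicants → 0011(✓)  0100(✓)  1001(✓)  1011(✓)  1100(✓)  1110(✓)  1111(✓)
size-2^1 implicants → -011  -100  1-11  10-1  11-0  111-
Unchecked terms (primes): -011, -100, 1-11, 10-1, 11-0, 111-
Minterm coverage:
  m3 ⊆ -011 [E]
  m9 ⊆ 10-1 [E]
  m11 ⊆ -011,1-11,10-1
  m12 ⊆ -100,11-0
  m14 ⊆ 11-0,111-
  m15 ⊆ 1-11,111-
E = {-011, 10-1}
Petrick residual → -100, 111-
Cover = b'cd + bc'd' + ab'd + abc  |cover|=4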